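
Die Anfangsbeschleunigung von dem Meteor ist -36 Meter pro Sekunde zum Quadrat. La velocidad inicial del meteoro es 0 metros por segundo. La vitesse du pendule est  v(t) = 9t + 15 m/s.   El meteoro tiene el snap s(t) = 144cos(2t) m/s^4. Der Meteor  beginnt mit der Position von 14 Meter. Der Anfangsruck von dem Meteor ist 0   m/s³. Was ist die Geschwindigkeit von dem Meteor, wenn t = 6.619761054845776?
Ausgehend von dem Snap s(t) = 144·cos(2·t), nehmen wir 3 Integrale. Mit ∫s(t)dt und Anwendung von j(0) = 0, finden wir j(t) = 72·sin(2·t). Mit ∫j(t)dt und Anwendung von a(0) = -36, finden wir a(t) = -36·cos(2·t). Die Stammfunktion von der Beschleunigung, mit v(0) = 0, ergibt die Geschwindigkeit: v(t) = -18·sin(2·t). Mit v(t) = -18·sin(2·t) und Einsetzen von t = 6.619761054845776, finden wir v = -11.2221559706241.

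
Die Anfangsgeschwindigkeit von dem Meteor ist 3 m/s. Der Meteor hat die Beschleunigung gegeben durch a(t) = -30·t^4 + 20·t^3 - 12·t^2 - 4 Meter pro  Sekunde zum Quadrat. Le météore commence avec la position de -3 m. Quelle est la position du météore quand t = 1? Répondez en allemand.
Ausgehend von der Beschleunigung a(t) = -30·t^4 + 20·t^3 - 12·t^2 - 4, nehmen wir 2 Integrale. Das Integral von der Beschleunigung ist die Geschwindigkeit. Mit v(0) = 3 erhalten wir v(t) = -6·t^5 + 5·t^4 - 4·t^3 - 4·t + 3. Das Integral von der Geschwindigkeit, mit x(0) = -3, ergibt die Position: x(t) = -t^6 + t^5 - t^4 - 2·t^2 + 3·t - 3. Wir haben die Position x(t) = -t^6 + t^5 - t^4 - 2·t^2 + 3·t - 3. Durch Einsetzen von t = 1: x(1) = -3.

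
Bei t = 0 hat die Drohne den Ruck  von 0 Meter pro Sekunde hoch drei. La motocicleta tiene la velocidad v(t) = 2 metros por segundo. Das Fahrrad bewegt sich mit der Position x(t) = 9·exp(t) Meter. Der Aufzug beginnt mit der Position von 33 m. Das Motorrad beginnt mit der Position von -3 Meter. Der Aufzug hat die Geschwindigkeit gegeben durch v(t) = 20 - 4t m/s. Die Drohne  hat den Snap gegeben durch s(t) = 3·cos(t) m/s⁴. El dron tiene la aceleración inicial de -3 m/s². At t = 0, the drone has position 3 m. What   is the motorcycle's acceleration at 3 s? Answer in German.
Ausgehend von der Geschwindigkeit v(t) = 2, nehmen wir 1 Ableitung. Mit d/dt von v(t) finden wir a(t) = 0. Wir haben die Beschleunigung a(t) = 0. Durch Einsetzen von t = 3: a(3) = 0.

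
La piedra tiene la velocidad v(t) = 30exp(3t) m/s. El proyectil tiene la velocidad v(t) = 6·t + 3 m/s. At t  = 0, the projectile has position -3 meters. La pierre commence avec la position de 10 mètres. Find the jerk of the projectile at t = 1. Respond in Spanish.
Debemos derivar nuestra ecuación de la velocidad v(t) = 6·t + 3 2 veces. Derivando la velocidad, obtenemos la aceleración: a(t) = 6. Tomando d/dt de a(t), encontramos j(t) = 0. De la ecuación de la sacudida j(t) = 0, sustituimos t = 1 para obtener j = 0.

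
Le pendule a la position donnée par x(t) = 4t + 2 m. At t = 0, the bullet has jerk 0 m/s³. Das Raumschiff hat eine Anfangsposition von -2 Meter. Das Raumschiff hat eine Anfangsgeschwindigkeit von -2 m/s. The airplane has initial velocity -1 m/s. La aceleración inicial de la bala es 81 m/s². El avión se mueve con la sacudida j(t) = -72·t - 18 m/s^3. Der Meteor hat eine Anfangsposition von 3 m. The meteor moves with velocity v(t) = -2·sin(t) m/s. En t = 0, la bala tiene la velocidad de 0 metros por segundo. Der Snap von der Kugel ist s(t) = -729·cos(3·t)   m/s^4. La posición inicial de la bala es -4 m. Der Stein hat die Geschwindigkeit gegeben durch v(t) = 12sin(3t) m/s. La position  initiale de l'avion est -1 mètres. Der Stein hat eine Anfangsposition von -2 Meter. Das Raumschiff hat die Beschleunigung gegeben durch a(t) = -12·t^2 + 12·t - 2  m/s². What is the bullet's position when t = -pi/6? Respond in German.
Wir müssen unsere Gleichung für den Snap s(t) = -729·cos(3·t) 4-mal integrieren. Mit ∫s(t)dt und Anwendung von j(0) = 0, finden wir j(t) = -243·sin(3·t). Durch Integration von dem Ruck und Verwendung der Anfangsbedingung a(0) = 81, erhalten wir a(t) = 81·cos(3·t). Das Integral von der Beschleunigung, mit v(0) = 0, ergibt die Geschwindigkeit: v(t) = 27·sin(3·t). Das Integral von der Geschwindigkeit ist die Position. Mit x(0) = -4 erhalten wir x(t) = 5 - 9·cos(3·t). Mit x(t) = 5 - 9·cos(3·t) und Einsetzen von t = -pi/6, finden wir x = 5.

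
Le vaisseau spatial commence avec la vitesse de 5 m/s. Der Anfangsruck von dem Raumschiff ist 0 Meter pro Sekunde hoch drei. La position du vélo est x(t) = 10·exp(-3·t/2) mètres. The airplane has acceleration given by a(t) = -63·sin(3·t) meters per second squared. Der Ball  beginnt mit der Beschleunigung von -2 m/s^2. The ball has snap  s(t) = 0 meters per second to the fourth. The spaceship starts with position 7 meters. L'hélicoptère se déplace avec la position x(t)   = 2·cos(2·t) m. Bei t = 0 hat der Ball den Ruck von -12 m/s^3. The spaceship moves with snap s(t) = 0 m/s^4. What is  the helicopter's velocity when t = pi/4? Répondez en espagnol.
Partiendo de la posición x(t) = 2·cos(2·t), tomamos 1 derivada. Derivando la posición, obtenemos la velocidad: v(t) = -4·sin(2·t). De la ecuación de la velocidad v(t) = -4·sin(2·t), sustituimos t = pi/4 para obtener v = -4.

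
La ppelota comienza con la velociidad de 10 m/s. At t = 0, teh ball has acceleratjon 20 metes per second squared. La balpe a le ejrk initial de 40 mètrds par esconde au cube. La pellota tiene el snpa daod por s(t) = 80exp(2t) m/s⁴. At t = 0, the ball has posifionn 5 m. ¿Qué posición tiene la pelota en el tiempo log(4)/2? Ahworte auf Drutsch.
Wir müssen die Stammfunktion unserer Gleichung für den Snap s(t) = 80·exp(2·t) 4-mal finden. Durch Integration von dem Snap und Verwendung der Anfangsbedingung j(0) = 40, erhalten wir j(t) = 40·exp(2·t). Das Integral von dem Ruck, mit a(0) = 20, ergibt die Beschleunigung: a(t) = 20·exp(2·t). Die Stammfunktion von der Beschleunigung ist die Geschwindigkeit. Mit v(0) = 10 erhalten wir v(t) = 10·exp(2·t). Die Stammfunktion von der Geschwindigkeit ist die Position. Mit x(0) = 5 erhalten wir x(t) = 5·exp(2·t). Wir haben die Position x(t) = 5·exp(2·t). Durch Einsetzen von t = log(4)/2: x(log(4)/2) = 20.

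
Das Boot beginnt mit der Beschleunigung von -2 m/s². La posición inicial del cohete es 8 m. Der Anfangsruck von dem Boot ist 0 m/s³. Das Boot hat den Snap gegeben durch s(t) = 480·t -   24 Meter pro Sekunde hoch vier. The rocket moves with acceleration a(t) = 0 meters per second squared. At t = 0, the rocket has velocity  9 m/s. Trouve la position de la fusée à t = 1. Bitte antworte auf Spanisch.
Partiendo de la aceleración a(t) = 0, tomamos 2 antiderivadas. La antiderivada de la aceleración, con v(0) = 9, da la velocidad: v(t) = 9. La integral de la velocidad es la posición. Usando x(0) = 8, obtenemos x(t) = 9·t + 8. De la ecuación de la posición x(t) = 9·t + 8, sustituimos t = 1 para obtener x = 17.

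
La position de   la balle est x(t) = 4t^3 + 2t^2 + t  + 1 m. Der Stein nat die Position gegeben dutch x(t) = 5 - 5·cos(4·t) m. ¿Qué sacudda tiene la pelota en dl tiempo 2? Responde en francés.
En partant de la position x(t) = 4·t^3 + 2·t^2 + t + 1, nous prenons 3 dérivées. La dérivée de la position donne la vitesse: v(t) = 12·t^2 + 4·t + 1. La dérivée de la vitesse donne l'accélération: a(t) = 24·t + 4. En dérivant l'accélération, nous obtenons le jerk: j(t) = 24. De l'équation du jerk j(t) = 24, nous substituons t = 2 pour obtenir j = 24.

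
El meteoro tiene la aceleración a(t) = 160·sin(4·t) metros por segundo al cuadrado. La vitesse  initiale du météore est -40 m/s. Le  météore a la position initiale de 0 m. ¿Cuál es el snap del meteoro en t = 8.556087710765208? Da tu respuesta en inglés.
We must differentiate our acceleration equation a(t) = 160·sin(4·t) 2 times. Differentiating acceleration, we get jerk: j(t) = 640·cos(4·t). Taking d/dt of j(t), we find s(t) = -2560·sin(4·t). We have snap s(t) = -2560·sin(4·t). Substituting t = 8.556087710765208: s(8.556087710765208) = -837.219294260061.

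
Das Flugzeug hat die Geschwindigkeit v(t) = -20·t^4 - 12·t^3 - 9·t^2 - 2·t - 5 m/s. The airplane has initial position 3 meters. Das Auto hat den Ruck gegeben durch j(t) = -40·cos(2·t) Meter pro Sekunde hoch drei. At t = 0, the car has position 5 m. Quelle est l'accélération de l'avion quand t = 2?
En partant de la vitesse v(t) = -20·t^4 - 12·t^3 - 9·t^2 - 2·t - 5, nous prenons 1 dérivée. En prenant d/dt de v(t), nous trouvons a(t) = -80·t^3 - 36·t^2 - 18·t - 2. Nous avons l'accélération a(t) = -80·t^3 - 36·t^2 - 18·t - 2. En substituant t = 2: a(2) = -822.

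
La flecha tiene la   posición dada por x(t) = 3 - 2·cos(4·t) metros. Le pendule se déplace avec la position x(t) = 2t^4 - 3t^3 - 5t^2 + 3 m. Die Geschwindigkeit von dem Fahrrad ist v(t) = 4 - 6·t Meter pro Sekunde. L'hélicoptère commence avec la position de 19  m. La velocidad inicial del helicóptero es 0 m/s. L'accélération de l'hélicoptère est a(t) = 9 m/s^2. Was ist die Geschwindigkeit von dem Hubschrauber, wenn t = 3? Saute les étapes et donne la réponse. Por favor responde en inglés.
The answer is 27.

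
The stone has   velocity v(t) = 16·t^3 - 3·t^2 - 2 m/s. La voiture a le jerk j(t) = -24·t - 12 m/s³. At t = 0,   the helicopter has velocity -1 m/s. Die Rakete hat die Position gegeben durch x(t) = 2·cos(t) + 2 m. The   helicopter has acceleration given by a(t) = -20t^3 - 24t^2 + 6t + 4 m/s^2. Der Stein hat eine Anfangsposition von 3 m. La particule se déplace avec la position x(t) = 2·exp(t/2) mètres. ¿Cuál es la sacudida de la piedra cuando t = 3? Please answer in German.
Ausgehend von der Geschwindigkeit v(t) = 16·t^3 - 3·t^2 - 2, nehmen wir 2 Ableitungen. Mit d/dt von v(t) finden wir a(t) = 48·t^2 - 6·t. Mit d/dt von a(t) finden wir j(t) = 96·t - 6. Wir haben den Ruck j(t) = 96·t - 6. Durch Einsetzen von t = 3: j(3) = 282.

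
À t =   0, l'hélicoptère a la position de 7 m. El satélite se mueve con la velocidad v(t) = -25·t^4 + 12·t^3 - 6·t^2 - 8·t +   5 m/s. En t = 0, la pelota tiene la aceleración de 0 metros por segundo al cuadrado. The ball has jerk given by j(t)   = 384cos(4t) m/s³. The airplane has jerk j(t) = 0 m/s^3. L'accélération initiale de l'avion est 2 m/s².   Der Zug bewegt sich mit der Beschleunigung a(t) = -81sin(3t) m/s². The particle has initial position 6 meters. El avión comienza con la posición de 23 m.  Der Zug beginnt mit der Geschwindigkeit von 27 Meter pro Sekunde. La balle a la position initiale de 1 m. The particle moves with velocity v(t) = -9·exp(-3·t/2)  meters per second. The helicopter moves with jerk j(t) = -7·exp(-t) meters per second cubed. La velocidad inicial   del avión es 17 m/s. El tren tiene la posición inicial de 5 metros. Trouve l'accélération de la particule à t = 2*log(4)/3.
En partant de la vitesse v(t) = -9·exp(-3·t/2), nous prenons 1 dérivée. En dérivant la vitesse, nous obtenons l'accélération: a(t) = 27·exp(-3·t/2)/2. Nous avons l'accélération a(t) = 27·exp(-3·t/2)/2. En substituant t = 2*log(4)/3: a(2*log(4)/3) = 27/8.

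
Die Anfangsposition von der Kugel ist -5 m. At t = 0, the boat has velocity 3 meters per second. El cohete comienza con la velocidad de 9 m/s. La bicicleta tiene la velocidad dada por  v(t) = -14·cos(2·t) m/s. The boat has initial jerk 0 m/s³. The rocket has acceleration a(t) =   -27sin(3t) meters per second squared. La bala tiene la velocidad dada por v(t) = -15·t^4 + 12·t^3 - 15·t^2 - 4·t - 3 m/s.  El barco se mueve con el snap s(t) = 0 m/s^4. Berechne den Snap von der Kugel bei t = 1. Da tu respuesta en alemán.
Ausgehend von der Geschwindigkeit v(t) = -15·t^4 + 12·t^3 - 15·t^2 - 4·t - 3, nehmen wir 3 Ableitungen. Mit d/dt von v(t) finden wir a(t) = -60·t^3 + 36·t^2 - 30·t - 4. Die Ableitung von der Beschleunigung ergibt den Ruck: j(t) = -180·t^2 + 72·t - 30. Durch Ableiten von dem Ruck erhalten wir den Snap: s(t) = 72 - 360·t. Mit s(t) = 72 - 360·t und Einsetzen von t = 1, finden wir s = -288.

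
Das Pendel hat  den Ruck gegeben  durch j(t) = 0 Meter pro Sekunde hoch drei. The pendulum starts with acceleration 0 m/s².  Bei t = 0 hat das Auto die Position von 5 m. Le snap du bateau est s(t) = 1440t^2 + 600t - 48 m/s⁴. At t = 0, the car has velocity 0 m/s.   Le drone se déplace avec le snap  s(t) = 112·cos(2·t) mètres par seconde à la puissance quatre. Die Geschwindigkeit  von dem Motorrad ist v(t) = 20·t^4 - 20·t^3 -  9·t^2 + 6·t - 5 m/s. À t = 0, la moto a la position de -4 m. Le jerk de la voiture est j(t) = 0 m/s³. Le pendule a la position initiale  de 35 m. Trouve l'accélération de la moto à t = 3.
Nous devons dériver notre équation de la vitesse v(t) = 20·t^4 - 20·t^3 - 9·t^2 + 6·t - 5 1 fois. La dérivée de la vitesse donne l'accélération: a(t) = 80·t^3 - 60·t^2 - 18·t + 6. Nous avons l'accélération a(t) = 80·t^3 - 60·t^2 - 18·t + 6. En substituant t = 3: a(3) = 1572.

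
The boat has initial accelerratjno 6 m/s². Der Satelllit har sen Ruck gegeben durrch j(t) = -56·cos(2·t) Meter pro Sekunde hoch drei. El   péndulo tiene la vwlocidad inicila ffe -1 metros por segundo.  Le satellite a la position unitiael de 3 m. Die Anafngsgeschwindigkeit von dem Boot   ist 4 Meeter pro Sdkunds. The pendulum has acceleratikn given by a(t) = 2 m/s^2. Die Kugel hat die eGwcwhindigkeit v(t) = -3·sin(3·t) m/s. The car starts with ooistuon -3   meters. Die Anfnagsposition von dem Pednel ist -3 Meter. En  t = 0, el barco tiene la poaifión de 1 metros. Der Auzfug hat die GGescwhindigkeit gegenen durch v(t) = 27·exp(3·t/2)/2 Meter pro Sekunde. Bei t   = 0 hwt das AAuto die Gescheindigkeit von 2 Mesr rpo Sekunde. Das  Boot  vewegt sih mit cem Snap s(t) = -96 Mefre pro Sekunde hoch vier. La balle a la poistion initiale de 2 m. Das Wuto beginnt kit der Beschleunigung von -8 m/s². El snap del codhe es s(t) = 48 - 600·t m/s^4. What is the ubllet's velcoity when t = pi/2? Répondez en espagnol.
Tenemos la velocidad v(t) = -3·sin(3·t). Sustituyendo t = pi/2: v(pi/2) = 3.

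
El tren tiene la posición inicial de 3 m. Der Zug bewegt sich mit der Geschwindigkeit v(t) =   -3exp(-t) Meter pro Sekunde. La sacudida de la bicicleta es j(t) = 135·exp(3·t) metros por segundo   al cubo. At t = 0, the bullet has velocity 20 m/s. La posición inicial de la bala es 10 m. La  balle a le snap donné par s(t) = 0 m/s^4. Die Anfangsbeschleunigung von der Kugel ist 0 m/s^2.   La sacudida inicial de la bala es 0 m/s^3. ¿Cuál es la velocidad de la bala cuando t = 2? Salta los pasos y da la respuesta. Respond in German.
v(2) = 20.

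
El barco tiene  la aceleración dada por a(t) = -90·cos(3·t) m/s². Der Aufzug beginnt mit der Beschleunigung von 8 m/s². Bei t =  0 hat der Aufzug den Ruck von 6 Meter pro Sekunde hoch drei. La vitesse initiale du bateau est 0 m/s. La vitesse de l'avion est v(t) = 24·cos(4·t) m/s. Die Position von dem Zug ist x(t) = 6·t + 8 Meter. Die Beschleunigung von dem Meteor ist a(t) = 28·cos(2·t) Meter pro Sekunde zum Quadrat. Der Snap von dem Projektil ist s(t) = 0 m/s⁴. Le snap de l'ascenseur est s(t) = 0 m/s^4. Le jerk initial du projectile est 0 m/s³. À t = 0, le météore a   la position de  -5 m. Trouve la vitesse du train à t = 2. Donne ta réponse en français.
Nous devons dériver notre équation de la position x(t) = 6·t + 8 1 fois. La dérivée de la position donne la vitesse: v(t) = 6. Nous avons la vitesse v(t) = 6. En substituant t = 2: v(2) = 6.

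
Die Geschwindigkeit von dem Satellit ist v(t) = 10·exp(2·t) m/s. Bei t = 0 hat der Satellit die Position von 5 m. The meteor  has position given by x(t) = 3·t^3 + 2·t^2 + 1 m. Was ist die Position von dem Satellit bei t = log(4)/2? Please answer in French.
Pour résoudre ceci, nous devons prendre 1 primitive de notre équation de la vitesse v(t) = 10·exp(2·t). En intégrant la vitesse et en utilisant la condition initiale x(0) = 5, nous obtenons x(t) = 5·exp(2·t). De l'équation de la position x(t) = 5·exp(2·t), nous substituons t = log(4)/2 pour obtenir x = 20.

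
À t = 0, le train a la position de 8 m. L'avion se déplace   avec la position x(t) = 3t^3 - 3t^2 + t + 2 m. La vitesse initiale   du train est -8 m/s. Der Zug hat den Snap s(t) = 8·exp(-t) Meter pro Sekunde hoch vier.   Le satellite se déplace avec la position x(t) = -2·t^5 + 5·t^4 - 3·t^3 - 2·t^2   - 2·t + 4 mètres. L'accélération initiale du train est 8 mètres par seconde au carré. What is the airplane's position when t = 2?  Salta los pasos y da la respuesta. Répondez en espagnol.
La respuesta es 16.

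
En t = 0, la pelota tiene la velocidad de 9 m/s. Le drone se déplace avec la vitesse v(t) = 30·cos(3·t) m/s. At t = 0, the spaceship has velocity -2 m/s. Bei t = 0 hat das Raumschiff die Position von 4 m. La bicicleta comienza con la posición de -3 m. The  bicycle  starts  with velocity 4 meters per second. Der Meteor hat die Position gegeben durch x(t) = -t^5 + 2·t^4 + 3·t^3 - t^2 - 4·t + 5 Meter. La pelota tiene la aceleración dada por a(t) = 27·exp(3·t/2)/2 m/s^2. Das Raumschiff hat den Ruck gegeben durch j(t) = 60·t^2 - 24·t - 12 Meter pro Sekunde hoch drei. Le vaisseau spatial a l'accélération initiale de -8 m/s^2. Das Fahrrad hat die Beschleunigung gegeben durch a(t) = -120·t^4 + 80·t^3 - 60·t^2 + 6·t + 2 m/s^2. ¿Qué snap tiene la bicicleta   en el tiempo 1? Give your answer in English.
We must differentiate our acceleration equation a(t) = -120·t^4 + 80·t^3 - 60·t^2 + 6·t + 2 2 times. The derivative of acceleration gives jerk: j(t) = -480·t^3 + 240·t^2 - 120·t + 6. Differentiating jerk, we get snap: s(t) = -1440·t^2 + 480·t - 120. We have snap s(t) = -1440·t^2 + 480·t - 120. Substituting t = 1: s(1) = -1080.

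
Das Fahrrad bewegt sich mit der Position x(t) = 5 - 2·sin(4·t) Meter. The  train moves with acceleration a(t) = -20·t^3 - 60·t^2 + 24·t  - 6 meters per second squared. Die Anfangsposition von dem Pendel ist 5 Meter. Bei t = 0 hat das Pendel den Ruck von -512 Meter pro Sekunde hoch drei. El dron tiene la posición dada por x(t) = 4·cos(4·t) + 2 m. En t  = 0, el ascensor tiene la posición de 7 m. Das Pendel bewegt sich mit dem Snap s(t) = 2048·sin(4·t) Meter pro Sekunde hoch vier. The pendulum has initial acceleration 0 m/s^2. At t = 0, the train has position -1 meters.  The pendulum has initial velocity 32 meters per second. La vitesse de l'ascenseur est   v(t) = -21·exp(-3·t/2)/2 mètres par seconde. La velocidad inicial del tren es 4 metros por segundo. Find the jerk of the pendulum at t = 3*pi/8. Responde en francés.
En partant du snap s(t) = 2048·sin(4·t), nous prenons 1 intégrale. L'intégrale du snap est le jerk. En utilisant j(0) = -512, nous obtenons j(t) = -512·cos(4·t). En utilisant j(t) = -512·cos(4·t) et en substituant t = 3*pi/8, nous trouvons j = 0.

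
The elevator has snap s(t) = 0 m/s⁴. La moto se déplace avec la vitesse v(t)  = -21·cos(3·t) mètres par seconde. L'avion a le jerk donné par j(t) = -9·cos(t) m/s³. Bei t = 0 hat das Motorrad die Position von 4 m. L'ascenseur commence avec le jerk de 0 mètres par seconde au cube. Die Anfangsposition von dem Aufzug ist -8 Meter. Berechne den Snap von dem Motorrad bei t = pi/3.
Ausgehend von der Geschwindigkeit v(t) = -21·cos(3·t), nehmen wir 3 Ableitungen. Mit d/dt von v(t) finden wir a(t) = 63·sin(3·t). Durch Ableiten von der Beschleunigung erhalten wir den Ruck: j(t) = 189·cos(3·t). Durch Ableiten von dem Ruck erhalten wir den Snap: s(t) = -567·sin(3·t). Mit s(t) = -567·sin(3·t) und Einsetzen von t = pi/3, finden wir s = 0.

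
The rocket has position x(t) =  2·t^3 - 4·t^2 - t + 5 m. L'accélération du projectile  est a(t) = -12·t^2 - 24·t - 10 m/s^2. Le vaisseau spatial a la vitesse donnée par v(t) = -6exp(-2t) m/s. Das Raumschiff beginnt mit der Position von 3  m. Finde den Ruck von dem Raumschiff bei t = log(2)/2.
Wir müssen unsere Gleichung für die Geschwindigkeit v(t) = -6·exp(-2·t) 2-mal ableiten. Durch Ableiten von der Geschwindigkeit erhalten wir die Beschleunigung: a(t) = 12·exp(-2·t). Mit d/dt von a(t) finden wir j(t) = -24·exp(-2·t). Aus der Gleichung für den Ruck j(t) = -24·exp(-2·t), setzen wir t = log(2)/2 ein und erhalten j = -12.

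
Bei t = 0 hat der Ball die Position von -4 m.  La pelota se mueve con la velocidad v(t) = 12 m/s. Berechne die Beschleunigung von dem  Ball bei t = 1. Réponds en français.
Nous devons dériver notre équation de la vitesse v(t) = 12 1 fois. En dérivant la vitesse, nous obtenons l'accélération: a(t) = 0. Nous avons l'accélération a(t) = 0. En substituant t = 1: a(1) = 0.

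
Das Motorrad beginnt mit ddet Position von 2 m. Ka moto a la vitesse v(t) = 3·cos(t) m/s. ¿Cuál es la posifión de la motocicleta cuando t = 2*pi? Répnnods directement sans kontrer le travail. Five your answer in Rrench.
La position à t = 2*pi est x = 2.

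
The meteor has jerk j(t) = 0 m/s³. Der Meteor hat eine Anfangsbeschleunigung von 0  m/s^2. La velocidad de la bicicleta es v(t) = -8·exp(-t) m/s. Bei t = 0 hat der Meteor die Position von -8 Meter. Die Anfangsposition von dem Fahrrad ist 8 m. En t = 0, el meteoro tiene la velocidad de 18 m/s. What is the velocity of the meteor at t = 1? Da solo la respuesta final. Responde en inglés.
The velocity at t = 1 is v = 18.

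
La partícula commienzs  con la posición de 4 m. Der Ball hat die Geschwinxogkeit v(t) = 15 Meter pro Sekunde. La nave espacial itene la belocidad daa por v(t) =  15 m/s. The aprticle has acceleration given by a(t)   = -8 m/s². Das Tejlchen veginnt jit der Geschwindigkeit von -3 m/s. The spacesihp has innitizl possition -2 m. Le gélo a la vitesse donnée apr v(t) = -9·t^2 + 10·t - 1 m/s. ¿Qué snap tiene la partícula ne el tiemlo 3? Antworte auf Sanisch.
Para resolver esto, necesitamos tomar 2 derivadas de nuestra ecuación de la aceleración a(t) = -8. Derivando la aceleración, obtenemos la sacudida: j(t) = 0. La derivada de la sacudida da el snap: s(t) = 0. De la ecuación del snap s(t) = 0, sustituimos t = 3 para obtener s = 0.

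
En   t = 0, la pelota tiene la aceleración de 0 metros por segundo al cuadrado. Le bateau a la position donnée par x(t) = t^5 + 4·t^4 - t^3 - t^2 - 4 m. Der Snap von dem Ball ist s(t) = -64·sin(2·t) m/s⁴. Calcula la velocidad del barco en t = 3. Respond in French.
Nous devons dériver notre équation de la position x(t) = t^5 + 4·t^4 - t^3 - t^2 - 4 1 fois. En prenant d/dt de x(t), nous trouvons v(t) = 5·t^4 + 16·t^3 - 3·t^2 - 2·t. De l'équation de la vitesse v(t) = 5·t^4 + 16·t^3 - 3·t^2 - 2·t, nous substituons t = 3 pour obtenir v = 804.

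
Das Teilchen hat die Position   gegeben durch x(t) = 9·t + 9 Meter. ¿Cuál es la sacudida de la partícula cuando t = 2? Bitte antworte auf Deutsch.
Wir müssen unsere Gleichung für die Position x(t) = 9·t + 9 3-mal ableiten. Durch Ableiten von der Position erhalten wir die Geschwindigkeit: v(t) = 9. Die Ableitung von der Geschwindigkeit ergibt die Beschleunigung: a(t) = 0. Durch Ableiten von der Beschleunigung erhalten wir den Ruck: j(t) = 0. Wir haben den Ruck j(t) = 0. Durch Einsetzen von t = 2: j(2) = 0.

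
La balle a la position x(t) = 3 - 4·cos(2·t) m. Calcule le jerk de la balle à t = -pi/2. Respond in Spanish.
Partiendo de la posición x(t) = 3 - 4·cos(2·t), tomamos 3 derivadas. Derivando la posición, obtenemos la velocidad: v(t) = 8·sin(2·t). Tomando d/dt de v(t), encontramos a(t) = 16·cos(2·t). Tomando d/dt de a(t), encontramos j(t) = -32·sin(2·t). Usando j(t) = -32·sin(2·t) y sustituyendo t = -pi/2, encontramos j = 0.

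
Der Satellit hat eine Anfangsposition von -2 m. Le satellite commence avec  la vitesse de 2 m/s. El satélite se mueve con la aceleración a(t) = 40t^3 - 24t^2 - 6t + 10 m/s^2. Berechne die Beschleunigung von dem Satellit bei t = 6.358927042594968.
Mit a(t) = 40·t^3 - 24·t^2 - 6·t + 10 und Einsetzen von t = 6.358927042594968, finden wir a = 9286.55459738439.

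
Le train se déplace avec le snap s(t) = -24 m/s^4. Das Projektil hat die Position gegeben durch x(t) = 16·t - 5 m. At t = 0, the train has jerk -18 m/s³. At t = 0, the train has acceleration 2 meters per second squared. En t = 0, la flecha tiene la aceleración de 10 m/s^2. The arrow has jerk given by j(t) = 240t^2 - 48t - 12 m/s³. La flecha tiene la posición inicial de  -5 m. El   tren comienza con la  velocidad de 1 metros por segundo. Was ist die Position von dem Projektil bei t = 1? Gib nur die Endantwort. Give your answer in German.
Die Position bei t = 1 ist x = 11.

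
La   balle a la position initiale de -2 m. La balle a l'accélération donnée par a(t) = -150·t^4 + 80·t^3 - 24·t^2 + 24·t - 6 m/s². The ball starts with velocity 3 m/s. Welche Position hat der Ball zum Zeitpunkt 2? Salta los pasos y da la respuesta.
x(2) = -200.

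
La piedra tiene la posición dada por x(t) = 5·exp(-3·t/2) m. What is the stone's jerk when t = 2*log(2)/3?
Starting from position x(t) = 5·exp(-3·t/2), we take 3 derivatives. Taking d/dt of x(t), we find v(t) = -15·exp(-3·t/2)/2. Differentiating velocity, we get acceleration: a(t) = 45·exp(-3·t/2)/4. The derivative of acceleration gives jerk: j(t) = -135·exp(-3·t/2)/8. Using j(t) = -135·exp(-3·t/2)/8 and substituting t = 2*log(2)/3, we find j = -135/16.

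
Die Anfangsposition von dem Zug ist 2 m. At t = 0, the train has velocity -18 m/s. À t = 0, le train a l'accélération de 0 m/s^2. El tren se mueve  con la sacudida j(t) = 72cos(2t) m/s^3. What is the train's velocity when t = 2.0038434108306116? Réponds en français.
Pour résoudre ceci, nous devons prendre 2 intégrales de notre équation du jerk j(t) = 72·cos(2·t). En prenant ∫j(t)dt et en appliquant a(0) = 0, nous trouvons a(t) = 36·sin(2·t). La primitive de l'accélération, avec v(0) = -18, donne la vitesse: v(t) = -18·cos(2·t). En utilisant v(t) = -18·cos(2·t) et en substituant t = 2.0038434108306116, nous trouvons v = 11.6605253058985.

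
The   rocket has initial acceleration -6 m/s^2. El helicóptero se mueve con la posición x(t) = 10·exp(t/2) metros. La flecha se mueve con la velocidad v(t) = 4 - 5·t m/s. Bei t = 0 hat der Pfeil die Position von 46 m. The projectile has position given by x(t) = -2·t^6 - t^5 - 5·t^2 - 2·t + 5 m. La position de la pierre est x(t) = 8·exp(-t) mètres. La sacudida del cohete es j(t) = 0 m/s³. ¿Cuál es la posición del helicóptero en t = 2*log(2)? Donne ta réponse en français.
Nous avons la position x(t) = 10·exp(t/2). En substituant t = 2*log(2): x(2*log(2)) = 20.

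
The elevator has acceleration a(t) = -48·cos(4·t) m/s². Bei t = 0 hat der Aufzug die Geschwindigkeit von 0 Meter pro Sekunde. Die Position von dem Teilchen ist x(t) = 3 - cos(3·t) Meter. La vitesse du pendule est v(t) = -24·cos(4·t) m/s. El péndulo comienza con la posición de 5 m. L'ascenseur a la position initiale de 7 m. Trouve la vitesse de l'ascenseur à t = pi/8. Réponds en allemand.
Wir müssen unsere Gleichung für die Beschleunigung a(t) = -48·cos(4·t) 1-mal integrieren. Die Stammfunktion von der Beschleunigung ist die Geschwindigkeit. Mit v(0) = 0 erhalten wir v(t) = -12·sin(4·t). Aus der Gleichung für die Geschwindigkeit v(t) = -12·sin(4·t), setzen wir t = pi/8 ein und erhalten v = -12.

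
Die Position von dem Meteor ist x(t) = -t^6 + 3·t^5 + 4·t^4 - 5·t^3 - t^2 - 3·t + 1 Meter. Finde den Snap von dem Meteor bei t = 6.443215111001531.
Um dies zu lösen, müssen wir 4 Ableitungen unserer Gleichung für die Position x(t) = -t^6 + 3·t^5 + 4·t^4 - 5·t^3 - t^2 - 3·t + 1 nehmen. Mit d/dt von x(t) finden wir v(t) = -6·t^5 + 15·t^4 + 16·t^3 - 15·t^2 - 2·t - 3. Durch Ableiten von der Geschwindigkeit erhalten wir die Beschleunigung: a(t) = -30·t^4 + 60·t^3 + 48·t^2 - 30·t - 2. Mit d/dt von a(t) finden wir j(t) = -120·t^3 + 180·t^2 + 96·t - 30. Die Ableitung von dem Ruck ergibt den Snap: s(t) = -360·t^2 + 360·t + 96. Aus der Gleichung für den Snap s(t) = -360·t^2 + 360·t + 96, setzen wir t = 6.443215111001531 ein und erhalten s = -12529.8501080293.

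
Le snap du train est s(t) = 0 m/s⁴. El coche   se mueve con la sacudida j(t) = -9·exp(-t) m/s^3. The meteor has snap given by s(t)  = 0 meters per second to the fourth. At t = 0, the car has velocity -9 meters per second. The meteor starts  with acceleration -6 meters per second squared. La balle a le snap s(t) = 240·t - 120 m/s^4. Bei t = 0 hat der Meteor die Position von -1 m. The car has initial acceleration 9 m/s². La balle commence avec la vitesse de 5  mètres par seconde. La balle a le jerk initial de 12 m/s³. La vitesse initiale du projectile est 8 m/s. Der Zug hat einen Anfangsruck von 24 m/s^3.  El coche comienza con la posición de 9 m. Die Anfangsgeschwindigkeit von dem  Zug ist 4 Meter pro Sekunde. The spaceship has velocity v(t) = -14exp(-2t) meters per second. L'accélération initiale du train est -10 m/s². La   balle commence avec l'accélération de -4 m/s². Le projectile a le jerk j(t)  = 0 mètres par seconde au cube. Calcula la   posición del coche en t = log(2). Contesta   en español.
Debemos encontrar la antiderivada de nuestra ecuación de la sacudida j(t) = -9·exp(-t) 3 veces. La integral de la sacudida, con a(0) = 9, da la aceleración: a(t) = 9·exp(-t). La integral de la aceleración, con v(0) = -9, da la velocidad: v(t) = -9·exp(-t). Integrando la velocidad y usando la condición inicial x(0) = 9, obtenemos x(t) = 9·exp(-t). Tenemos la posición x(t) = 9·exp(-t). Sustituyendo t = log(2): x(log(2)) = 9/2.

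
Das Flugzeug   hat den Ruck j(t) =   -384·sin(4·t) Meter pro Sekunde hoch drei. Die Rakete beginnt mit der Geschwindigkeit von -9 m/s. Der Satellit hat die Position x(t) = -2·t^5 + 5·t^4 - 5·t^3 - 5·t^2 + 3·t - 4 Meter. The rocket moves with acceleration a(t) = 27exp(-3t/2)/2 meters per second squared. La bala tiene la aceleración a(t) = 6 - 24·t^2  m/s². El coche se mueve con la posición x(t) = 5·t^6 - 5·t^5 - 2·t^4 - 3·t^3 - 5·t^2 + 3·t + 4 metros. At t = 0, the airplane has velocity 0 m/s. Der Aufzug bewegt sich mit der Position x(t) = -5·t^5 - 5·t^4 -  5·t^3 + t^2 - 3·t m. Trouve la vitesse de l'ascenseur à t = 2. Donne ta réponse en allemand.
Ausgehend von der Position x(t) = -5·t^5 - 5·t^4 - 5·t^3 + t^2 - 3·t, nehmen wir 1 Ableitung. Mit d/dt von x(t) finden wir v(t) = -25·t^4 - 20·t^3 - 15·t^2 + 2·t - 3. Wir haben die Geschwindigkeit v(t) = -25·t^4 - 20·t^3 - 15·t^2 + 2·t - 3. Durch Einsetzen von t = 2: v(2) = -619.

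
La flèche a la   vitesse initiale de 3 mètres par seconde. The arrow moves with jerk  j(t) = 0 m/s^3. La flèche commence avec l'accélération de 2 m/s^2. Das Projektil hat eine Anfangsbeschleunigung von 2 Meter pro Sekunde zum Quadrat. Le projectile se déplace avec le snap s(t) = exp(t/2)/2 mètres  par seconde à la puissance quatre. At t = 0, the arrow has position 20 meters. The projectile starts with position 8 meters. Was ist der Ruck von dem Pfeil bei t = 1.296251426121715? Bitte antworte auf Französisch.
Nous avons le jerk j(t) = 0. En substituant t = 1.296251426121715: j(1.296251426121715) = 0.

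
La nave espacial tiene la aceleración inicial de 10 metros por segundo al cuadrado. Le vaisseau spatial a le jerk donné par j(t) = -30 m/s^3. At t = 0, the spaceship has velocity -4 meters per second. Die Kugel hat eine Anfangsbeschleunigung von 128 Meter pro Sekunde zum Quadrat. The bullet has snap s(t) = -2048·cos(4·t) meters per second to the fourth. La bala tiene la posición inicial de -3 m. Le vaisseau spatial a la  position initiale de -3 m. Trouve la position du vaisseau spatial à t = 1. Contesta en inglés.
To solve this, we need to take 3 antiderivatives of our jerk equation j(t) = -30. Finding the antiderivative of j(t) and using a(0) = 10: a(t) = 10 - 30·t. The antiderivative of acceleration is velocity. Using v(0) = -4, we get v(t) = -15·t^2 + 10·t - 4. The integral of velocity is position. Using x(0) = -3, we get x(t) = -5·t^3 + 5·t^2 - 4·t - 3. Using x(t) = -5·t^3 + 5·t^2 - 4·t - 3 and substituting t = 1, we find x = -7.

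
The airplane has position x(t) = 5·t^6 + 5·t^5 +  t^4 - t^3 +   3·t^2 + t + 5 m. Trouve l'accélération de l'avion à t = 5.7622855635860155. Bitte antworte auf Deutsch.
Wir müssen unsere Gleichung für die Position x(t) = 5·t^6 + 5·t^5 + t^4 - t^3 + 3·t^2 + t + 5 2-mal ableiten. Durch Ableiten von der Position erhalten wir die Geschwindigkeit: v(t) = 30·t^5 + 25·t^4 + 4·t^3 - 3·t^2 + 6·t + 1. Durch Ableiten von der Geschwindigkeit erhalten wir die Beschleunigung: a(t) = 150·t^4 + 100·t^3 + 12·t^2 - 6·t + 6. Mit a(t) = 150·t^4 + 100·t^3 + 12·t^2 - 6·t + 6 und Einsetzen von t = 5.7622855635860155, finden wir a = 184878.123076866.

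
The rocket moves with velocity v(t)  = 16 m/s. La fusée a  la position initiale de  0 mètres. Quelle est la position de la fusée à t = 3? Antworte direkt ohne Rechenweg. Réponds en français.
La position à t = 3 est x = 48.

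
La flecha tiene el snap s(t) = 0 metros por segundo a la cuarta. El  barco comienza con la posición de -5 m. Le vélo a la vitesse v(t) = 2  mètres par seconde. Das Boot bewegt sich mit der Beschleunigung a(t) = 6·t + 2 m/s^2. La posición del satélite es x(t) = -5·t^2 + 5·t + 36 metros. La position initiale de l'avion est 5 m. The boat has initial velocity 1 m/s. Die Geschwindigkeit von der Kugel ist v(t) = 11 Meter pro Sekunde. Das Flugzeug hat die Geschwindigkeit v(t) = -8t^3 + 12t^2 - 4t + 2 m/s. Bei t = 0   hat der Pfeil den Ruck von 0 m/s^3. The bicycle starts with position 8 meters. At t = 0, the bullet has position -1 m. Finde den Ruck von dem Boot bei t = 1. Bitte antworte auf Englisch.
We must differentiate our acceleration equation a(t) = 6·t + 2 1 time. Taking d/dt of a(t), we find j(t) = 6. From the given jerk equation j(t) = 6, we substitute t = 1 to get j = 6.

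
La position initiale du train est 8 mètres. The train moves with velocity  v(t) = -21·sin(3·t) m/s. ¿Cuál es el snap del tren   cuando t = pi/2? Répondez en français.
En partant de la vitesse v(t) = -21·sin(3·t), nous prenons 3 dérivées. En dérivant la vitesse, nous obtenons l'accélération: a(t) = -63·cos(3·t). En prenant d/dt de a(t), nous trouvons j(t) = 189·sin(3·t). En prenant d/dt de j(t), nous trouvons s(t) = 567·cos(3·t). De l'équation du snap s(t) = 567·cos(3·t), nous substituons t = pi/2 pour obtenir s = 0.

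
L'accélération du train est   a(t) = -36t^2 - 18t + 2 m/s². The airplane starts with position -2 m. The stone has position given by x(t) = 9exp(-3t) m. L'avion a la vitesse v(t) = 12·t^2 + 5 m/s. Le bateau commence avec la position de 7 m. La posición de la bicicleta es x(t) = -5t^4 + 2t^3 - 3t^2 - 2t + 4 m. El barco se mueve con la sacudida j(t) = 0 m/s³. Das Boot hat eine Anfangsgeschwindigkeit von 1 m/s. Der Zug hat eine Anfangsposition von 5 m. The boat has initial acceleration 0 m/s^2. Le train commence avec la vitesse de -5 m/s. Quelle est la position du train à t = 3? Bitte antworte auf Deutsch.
Wir müssen die Stammfunktion unserer Gleichung für die Beschleunigung a(t) = -36·t^2 - 18·t + 2 2-mal finden. Mit ∫a(t)dt und Anwendung von v(0) = -5, finden wir v(t) = -12·t^3 - 9·t^2 + 2·t - 5. Durch Integration von der Geschwindigkeit und Verwendung der Anfangsbedingung x(0) = 5, erhalten wir x(t) = -3·t^4 - 3·t^3 + t^2 - 5·t + 5. Wir haben die Position x(t) = -3·t^4 - 3·t^3 + t^2 - 5·t + 5. Durch Einsetzen von t = 3: x(3) = -325.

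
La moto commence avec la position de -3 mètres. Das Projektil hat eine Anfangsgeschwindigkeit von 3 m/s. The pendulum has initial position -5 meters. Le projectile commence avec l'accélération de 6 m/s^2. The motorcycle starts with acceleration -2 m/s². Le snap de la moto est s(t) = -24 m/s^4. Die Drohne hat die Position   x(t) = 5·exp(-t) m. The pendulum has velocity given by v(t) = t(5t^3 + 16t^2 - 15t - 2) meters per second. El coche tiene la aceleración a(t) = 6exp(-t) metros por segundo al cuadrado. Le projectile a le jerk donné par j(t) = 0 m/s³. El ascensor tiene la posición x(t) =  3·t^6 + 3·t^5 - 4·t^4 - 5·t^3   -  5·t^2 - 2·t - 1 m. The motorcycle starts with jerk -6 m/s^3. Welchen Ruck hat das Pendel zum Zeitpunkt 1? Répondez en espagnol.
Debemos derivar nuestra ecuación de la velocidad v(t) = t·(5·t^3 + 16·t^2 - 15·t - 2) 2 veces. La derivada de la velocidad da la aceleración: a(t) = 5·t^3 + 16·t^2 + t·(15·t^2 + 32·t - 15) - 15·t - 2. Tomando d/dt de a(t), encontramos j(t) = 30·t^2 + t·(30·t + 32) + 64·t - 30. Usando j(t) = 30·t^2 + t·(30·t + 32) + 64·t - 30 y sustituyendo t = 1, encontramos j = 126.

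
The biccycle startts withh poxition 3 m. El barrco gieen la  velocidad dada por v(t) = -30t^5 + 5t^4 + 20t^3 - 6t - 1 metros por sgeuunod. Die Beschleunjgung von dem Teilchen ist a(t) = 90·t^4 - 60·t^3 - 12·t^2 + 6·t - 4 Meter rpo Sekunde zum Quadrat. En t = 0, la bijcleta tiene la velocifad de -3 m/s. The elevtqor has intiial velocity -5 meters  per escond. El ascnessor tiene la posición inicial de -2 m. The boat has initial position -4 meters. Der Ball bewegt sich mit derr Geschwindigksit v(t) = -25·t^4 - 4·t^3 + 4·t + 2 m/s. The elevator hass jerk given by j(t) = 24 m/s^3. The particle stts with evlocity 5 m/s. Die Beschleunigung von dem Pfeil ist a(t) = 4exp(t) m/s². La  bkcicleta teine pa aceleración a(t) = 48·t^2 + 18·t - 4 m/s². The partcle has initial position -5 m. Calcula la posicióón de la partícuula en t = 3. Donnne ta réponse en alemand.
Wir müssen das Integral unserer Gleichung für die Beschleunigung a(t) = 90·t^4 - 60·t^3 - 12·t^2 + 6·t - 4 2-mal finden. Die Stammfunktion von der Beschleunigung ist die Geschwindigkeit. Mit v(0) = 5 erhalten wir v(t) = 18·t^5 - 15·t^4 - 4·t^3 + 3·t^2 - 4·t + 5. Das Integral von der Geschwindigkeit, mit x(0) = -5, ergibt die Position: x(t) = 3·t^6 - 3·t^5 - t^4 + t^3 - 2·t^2 + 5·t - 5. Aus der Gleichung für die Position x(t) = 3·t^6 - 3·t^5 - t^4 + t^3 - 2·t^2 + 5·t - 5, setzen wir t = 3 ein und erhalten x = 1396.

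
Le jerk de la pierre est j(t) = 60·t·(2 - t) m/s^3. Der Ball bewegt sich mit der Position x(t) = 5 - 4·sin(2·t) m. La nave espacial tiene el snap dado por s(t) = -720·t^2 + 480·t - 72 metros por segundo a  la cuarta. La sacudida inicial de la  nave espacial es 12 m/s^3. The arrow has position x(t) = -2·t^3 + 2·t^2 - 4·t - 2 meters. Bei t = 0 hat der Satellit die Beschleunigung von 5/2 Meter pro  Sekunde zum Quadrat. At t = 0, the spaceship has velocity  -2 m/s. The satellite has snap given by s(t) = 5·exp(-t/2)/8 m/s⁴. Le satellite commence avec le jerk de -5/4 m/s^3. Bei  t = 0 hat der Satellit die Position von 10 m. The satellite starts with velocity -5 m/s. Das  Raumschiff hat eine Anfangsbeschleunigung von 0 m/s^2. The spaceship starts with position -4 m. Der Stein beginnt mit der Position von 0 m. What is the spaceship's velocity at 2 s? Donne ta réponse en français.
Nous devons trouver la primitive de notre équation du snap s(t) = -720·t^2 + 480·t - 72 3 fois. L'intégrale du snap est le jerk. En utilisant j(0) = 12, nous obtenons j(t) = -240·t^3 + 240·t^2 - 72·t + 12. L'intégrale du jerk est l'accélération. En utilisant a(0) = 0, nous obtenons a(t) = 4·t·(-15·t^3 + 20·t^2 - 9·t + 3). La primitive de l'accélération, avec v(0) = -2, donne la vitesse: v(t) = -12·t^5 + 20·t^4 - 12·t^3 + 6·t^2 - 2. En utilisant v(t) = -12·t^5 + 20·t^4 - 12·t^3 + 6·t^2 - 2 et en substituant t = 2, nous trouvons v = -138.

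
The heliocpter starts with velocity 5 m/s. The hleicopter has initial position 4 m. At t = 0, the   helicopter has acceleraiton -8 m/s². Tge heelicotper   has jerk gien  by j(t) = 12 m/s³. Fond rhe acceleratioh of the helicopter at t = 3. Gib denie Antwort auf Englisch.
To find the answer, we compute 1 antiderivative of j(t) = 12. Finding the antiderivative of j(t) and using a(0) = -8: a(t) = 12·t - 8. From the given acceleration equation a(t) = 12·t - 8, we substitute t = 3 to get a = 28.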